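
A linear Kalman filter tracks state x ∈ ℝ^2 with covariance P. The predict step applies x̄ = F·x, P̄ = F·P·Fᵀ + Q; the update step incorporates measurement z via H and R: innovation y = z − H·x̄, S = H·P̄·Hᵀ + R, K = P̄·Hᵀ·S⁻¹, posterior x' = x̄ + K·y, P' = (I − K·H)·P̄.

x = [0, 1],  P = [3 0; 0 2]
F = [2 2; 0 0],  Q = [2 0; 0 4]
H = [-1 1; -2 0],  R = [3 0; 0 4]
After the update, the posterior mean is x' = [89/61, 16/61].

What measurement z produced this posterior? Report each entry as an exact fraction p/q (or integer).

z = [-1, -3]

x̄ = F·x = [2, 0]
P̄ = F·P·Fᵀ + Q = [22 0; 0 4]
S = H·P̄·Hᵀ + R = [29 44; 44 92]
K = P̄·Hᵀ·S⁻¹ = [-22/183 -77/183; 92/183 -44/183]
x' − x̄ = [-33/61, 16/61] = K·y
y = (KᵀK)⁻¹·Kᵀ·(x' − x̄) = [1, 1]
z = y + H·x̄ = [1, 1] + [-2, -4] = [-1, -3]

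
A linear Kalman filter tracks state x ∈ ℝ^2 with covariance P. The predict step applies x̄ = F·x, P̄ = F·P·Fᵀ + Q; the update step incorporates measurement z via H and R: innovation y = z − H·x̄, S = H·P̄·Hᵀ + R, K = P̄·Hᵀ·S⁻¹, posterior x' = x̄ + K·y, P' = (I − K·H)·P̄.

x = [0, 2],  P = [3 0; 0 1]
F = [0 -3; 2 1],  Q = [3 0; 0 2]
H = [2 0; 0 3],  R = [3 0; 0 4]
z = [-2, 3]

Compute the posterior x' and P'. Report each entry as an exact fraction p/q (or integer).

x' = [-2923/2255, 2243/2255]
P' = [1587/2255 -12/2255; -12/2255 972/2255]

x̄ = F·x = [-6, 2]
P̄ = F·P·Fᵀ + Q = [12 -3; -3 15]
y = z − H·x̄ = [10, -3]
S = H·P̄·Hᵀ + R = [51 -18; -18 139]
K = P̄·Hᵀ·S⁻¹ = [1058/2255 -9/2255; -8/2255 729/2255]
x' = x̄ + K·y = [-2923/2255, 2243/2255]
P' = (I − K·H)·P̄ = [1587/2255 -12/2255; -12/2255 972/2255]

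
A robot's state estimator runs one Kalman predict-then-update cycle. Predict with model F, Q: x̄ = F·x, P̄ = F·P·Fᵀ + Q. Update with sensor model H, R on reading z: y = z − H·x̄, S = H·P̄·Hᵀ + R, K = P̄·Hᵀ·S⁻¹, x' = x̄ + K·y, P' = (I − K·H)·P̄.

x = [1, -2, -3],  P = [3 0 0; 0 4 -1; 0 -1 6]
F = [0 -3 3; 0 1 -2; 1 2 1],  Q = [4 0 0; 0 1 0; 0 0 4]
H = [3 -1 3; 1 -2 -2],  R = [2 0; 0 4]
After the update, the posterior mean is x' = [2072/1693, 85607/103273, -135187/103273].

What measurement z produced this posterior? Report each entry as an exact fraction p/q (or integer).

x̄ = F·x = [-3, 4, -6]
P̄ = F·P·Fᵀ + Q = [112 -57 -9; -57 33 -1; -9 -1 25]
S = H·P̄·Hᵀ + R = [1454 682; 682 604]
K = P̄·Hᵀ·S⁻¹ = [224/1693 431/1693; -21253/206546 -8690/103273; 34235/206546 -29074/103273]
x' − x̄ = [7151/1693, -327485/103273, 484451/103273] = K·y
y = (KᵀK)⁻¹·Kᵀ·(x' − x̄) = [30, 1]
z = y + H·x̄ = [30, 1] + [-31, 1] = [-1, 2]

z = [-1, 2]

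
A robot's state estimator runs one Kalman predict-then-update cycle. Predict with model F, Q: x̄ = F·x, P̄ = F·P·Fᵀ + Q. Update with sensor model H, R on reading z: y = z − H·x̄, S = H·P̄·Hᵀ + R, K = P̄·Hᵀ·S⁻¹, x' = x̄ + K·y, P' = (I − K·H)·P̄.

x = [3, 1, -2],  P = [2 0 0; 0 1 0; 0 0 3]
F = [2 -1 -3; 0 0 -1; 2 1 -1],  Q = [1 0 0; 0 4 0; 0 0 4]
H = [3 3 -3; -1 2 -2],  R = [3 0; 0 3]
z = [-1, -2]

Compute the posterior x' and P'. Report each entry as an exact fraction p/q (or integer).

x̄ = F·x = [11, 2, 9]
P̄ = F·P·Fᵀ + Q = [37 9 16; 9 7 3; 16 3 16]
y = z − H·x̄ = [-13, 23]
S = H·P̄·Hᵀ + R = [363 -30; -30 136]
K = P̄·Hᵀ·S⁻¹ = [255/1154 -753/2308; 879/8078 269/16156; -3/4039 -1248/4039]
x' = x̄ + K·y = [1439/2308, 2235/2308, 1098/577]
P' = (I − K·H)·P̄ = [1093/2308 129/2308 178/577; 129/2308 44799/16156 10986/4039; 178/577 10986/4039 12235/4039]

x' = [1439/2308, 2235/2308, 1098/577]
P' = [1093/2308 129/2308 178/577; 129/2308 44799/16156 10986/4039; 178/577 10986/4039 12235/4039]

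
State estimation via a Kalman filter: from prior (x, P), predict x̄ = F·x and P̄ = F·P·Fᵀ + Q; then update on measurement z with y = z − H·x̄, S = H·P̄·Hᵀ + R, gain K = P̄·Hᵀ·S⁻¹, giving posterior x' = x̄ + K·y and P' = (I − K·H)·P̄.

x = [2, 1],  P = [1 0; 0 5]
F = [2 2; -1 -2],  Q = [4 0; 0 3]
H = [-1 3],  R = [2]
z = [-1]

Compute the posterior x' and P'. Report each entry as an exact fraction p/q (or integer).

x̄ = F·x = [6, -4]
P̄ = F·P·Fᵀ + Q = [28 -22; -22 24]
y = z − H·x̄ = [17]
S = H·P̄·Hᵀ + R = [378]
K = P̄·Hᵀ·S⁻¹ = [-47/189; 47/189]
x' = x̄ + K·y = [335/189, 43/189]
P' = (I − K·H)·P̄ = [874/189 260/189; 260/189 118/189]

x' = [335/189, 43/189]
P' = [874/189 260/189; 260/189 118/189]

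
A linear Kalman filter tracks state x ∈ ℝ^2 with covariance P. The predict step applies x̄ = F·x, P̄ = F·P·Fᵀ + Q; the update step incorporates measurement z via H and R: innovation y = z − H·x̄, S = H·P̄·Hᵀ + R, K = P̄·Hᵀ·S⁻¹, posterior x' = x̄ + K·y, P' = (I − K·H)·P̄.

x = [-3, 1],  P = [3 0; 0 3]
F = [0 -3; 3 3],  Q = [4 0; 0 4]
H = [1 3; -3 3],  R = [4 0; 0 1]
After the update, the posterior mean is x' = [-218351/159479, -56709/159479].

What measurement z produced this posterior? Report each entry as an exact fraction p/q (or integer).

z = [-2, 3]

x̄ = F·x = [-3, -6]
P̄ = F·P·Fᵀ + Q = [31 -27; -27 58]
S = H·P̄·Hᵀ + R = [395 591; 591 1288]
K = P̄·Hᵀ·S⁻¹ = [38434/159479 -39180/159479; 38631/159479 13848/159479]
x' − x̄ = [260086/159479, 900165/159479] = K·y
y = (KᵀK)⁻¹·Kᵀ·(x' − x̄) = [19, 12]
z = y + H·x̄ = [19, 12] + [-21, -9] = [-2, 3]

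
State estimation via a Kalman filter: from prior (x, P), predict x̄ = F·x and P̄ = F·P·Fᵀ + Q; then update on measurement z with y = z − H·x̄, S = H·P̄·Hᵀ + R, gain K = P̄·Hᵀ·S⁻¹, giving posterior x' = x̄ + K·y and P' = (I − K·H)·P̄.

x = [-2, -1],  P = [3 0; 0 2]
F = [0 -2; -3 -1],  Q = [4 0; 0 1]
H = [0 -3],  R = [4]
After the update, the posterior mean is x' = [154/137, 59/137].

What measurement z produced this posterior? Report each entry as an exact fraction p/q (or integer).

x̄ = F·x = [2, 7]
P̄ = F·P·Fᵀ + Q = [12 4; 4 30]
S = H·P̄·Hᵀ + R = [274]
K = P̄·Hᵀ·S⁻¹ = [-6/137; -45/137]
x' − x̄ = [-120/137, -900/137] = K·y
y = (KᵀK)⁻¹·Kᵀ·(x' − x̄) = [20]
z = y + H·x̄ = [20] + [-21] = [-1]

z = [-1]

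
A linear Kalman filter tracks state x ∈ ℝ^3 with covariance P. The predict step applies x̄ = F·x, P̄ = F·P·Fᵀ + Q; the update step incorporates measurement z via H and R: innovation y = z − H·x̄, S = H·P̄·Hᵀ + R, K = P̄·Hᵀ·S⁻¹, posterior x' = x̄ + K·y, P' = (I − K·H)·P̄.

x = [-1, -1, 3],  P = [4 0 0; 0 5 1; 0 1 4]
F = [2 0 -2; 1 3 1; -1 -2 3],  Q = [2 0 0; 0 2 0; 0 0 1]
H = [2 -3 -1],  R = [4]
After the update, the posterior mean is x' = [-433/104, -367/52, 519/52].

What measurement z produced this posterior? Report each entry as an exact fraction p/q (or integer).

z = [3]

x̄ = F·x = [-8, -1, 12]
P̄ = F·P·Fᵀ + Q = [34 -6 -28; -6 61 -15; -28 -15 49]
S = H·P̄·Hᵀ + R = [832]
K = P̄·Hᵀ·S⁻¹ = [57/416; -45/208; -15/208]
x' − x̄ = [399/104, -315/52, -105/52] = K·y
y = (KᵀK)⁻¹·Kᵀ·(x' − x̄) = [28]
z = y + H·x̄ = [28] + [-25] = [3]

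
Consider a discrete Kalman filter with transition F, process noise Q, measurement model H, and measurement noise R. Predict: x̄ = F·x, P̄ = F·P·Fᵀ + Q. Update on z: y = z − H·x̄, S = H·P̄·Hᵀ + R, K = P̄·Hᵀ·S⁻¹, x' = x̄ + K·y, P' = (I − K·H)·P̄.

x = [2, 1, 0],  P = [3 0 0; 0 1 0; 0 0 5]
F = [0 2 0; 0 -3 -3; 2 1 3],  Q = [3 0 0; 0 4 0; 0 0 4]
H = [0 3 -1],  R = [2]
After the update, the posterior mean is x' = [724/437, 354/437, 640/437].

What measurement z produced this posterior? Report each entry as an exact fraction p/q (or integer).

z = [1]

x̄ = F·x = [2, -3, 5]
P̄ = F·P·Fᵀ + Q = [7 -6 2; -6 58 -48; 2 -48 62]
S = H·P̄·Hᵀ + R = [874]
K = P̄·Hᵀ·S⁻¹ = [-10/437; 111/437; -103/437]
x' − x̄ = [-150/437, 1665/437, -1545/437] = K·y
y = (KᵀK)⁻¹·Kᵀ·(x' − x̄) = [15]
z = y + H·x̄ = [15] + [-14] = [1]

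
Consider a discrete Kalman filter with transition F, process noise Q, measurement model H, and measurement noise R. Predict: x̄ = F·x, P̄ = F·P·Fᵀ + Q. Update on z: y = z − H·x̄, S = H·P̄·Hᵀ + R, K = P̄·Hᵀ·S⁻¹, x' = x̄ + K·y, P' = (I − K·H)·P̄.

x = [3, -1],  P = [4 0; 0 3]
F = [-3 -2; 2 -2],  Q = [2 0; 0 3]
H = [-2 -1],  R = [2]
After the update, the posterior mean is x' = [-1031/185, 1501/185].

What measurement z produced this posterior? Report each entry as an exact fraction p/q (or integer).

z = [3]

x̄ = F·x = [-7, 8]
P̄ = F·P·Fᵀ + Q = [50 -12; -12 31]
S = H·P̄·Hᵀ + R = [185]
K = P̄·Hᵀ·S⁻¹ = [-88/185; -7/185]
x' − x̄ = [264/185, 21/185] = K·y
y = (KᵀK)⁻¹·Kᵀ·(x' − x̄) = [-3]
z = y + H·x̄ = [-3] + [6] = [3]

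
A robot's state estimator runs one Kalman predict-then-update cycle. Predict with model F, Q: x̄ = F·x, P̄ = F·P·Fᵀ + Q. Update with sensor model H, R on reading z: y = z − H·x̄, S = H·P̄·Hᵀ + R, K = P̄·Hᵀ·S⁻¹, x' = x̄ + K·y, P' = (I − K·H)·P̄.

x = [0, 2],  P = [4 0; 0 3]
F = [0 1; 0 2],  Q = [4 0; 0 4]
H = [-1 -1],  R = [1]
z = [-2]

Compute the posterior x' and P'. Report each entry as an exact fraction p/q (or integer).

x' = [5/9, 14/9]
P' = [83/36 -35/18; -35/18 23/9]

x̄ = F·x = [2, 4]
P̄ = F·P·Fᵀ + Q = [7 6; 6 16]
y = z − H·x̄ = [4]
S = H·P̄·Hᵀ + R = [36]
K = P̄·Hᵀ·S⁻¹ = [-13/36; -11/18]
x' = x̄ + K·y = [5/9, 14/9]
P' = (I − K·H)·P̄ = [83/36 -35/18; -35/18 23/9]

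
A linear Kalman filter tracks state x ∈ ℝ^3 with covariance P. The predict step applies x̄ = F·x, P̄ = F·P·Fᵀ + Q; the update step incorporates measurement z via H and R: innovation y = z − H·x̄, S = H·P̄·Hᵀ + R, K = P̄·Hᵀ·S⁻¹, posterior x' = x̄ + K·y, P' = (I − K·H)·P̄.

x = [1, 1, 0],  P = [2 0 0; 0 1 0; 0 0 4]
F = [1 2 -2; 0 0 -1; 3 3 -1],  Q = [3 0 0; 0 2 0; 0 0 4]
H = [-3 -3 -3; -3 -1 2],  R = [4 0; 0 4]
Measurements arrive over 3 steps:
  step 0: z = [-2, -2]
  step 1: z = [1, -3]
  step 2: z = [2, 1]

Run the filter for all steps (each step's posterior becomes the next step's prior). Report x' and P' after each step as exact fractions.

step 0: x̄ = F·x = [3, 0, 6]
step 0: P̄ = F·P·Fᵀ + Q = [25 8 20; 8 6 4; 20 4 35]
step 0: y = z − H·x̄ = [25, -5]
step 0: S = H·P̄·Hᵀ + R = [1174 177; 177 167]
step 0: K = P̄·Hᵀ·S⁻¹ = [-18942/164729 -22339/164729; -5124/164729 -16270/164729; -30621/164729 38373/164729]
step 0: x' = x̄ + K·y = [132332/164729, -46750/164729, 30984/164729]
step 0: P' = (I − K·H)·P̄ = [145870/164729 -196494/164729 75880/164729; -196494/164729 353738/164729 -150412/164729; 75880/164729 -150412/164729 115360/164729]
step 1: x̄ = F·x = [-23136/164729, -30984/164729, 225762/164729]
step 1: P̄ = F·P·Fᵀ + Q = [2630249/164729 455664/164729 1694448/164729; 455664/164729 444818/164729 338956/164729; 1694448/164729 338956/164729 2181048/164729]
step 1: y = z − H·x̄ = [679655/164729, -1046103/164729]
step 1: S = H·P̄·Hᵀ + R = [92767175/164729 21454851/164729; 21454851/164729 14544951/164729]
step 1: K = P̄·Hᵀ·S⁻¹ = [-1055409/9177962 -1571421/9177962; -7526271/224860069 -6427891/224860069; -40761512/224860069 131207308/674580207]
step 1: x' = x̄ + K·y = [2167842/4588981, -4646676/32122867, -19678230/32122867]
step 1: P' = (I − K·H)·P̄ = [3685672/4588981 -4626102/4588981 1644036/4588981; -4626102/4588981 393058870/224860069 -156344844/224860069; 1644036/4588981 -156344844/224860069 390407288/674580207]
step 2: x̄ = F·x = [45238002/32122867, 19678230/32122867, 51262884/32122867]
step 2: P̄ = F·P·Fᵀ + Q = [8909305109/674580207 1477210348/674580207 5421485854/674580207; 1477210348/674580207 1739567702/674580207 1072491008/674580207; 5421485854/674580207 1072491008/674580207 7700963210/674580207]
step 2: y = z − H·x̄ = [412783082/32122867, 84989335/32122867]
step 2: S = H·P̄·Hᵀ + R = [103776071599/224860069 23323392847/224860069; 23323392847/224860069 54940955159/674580207]
step 2: K = P̄·Hᵀ·S⁻¹ = [-93707238300/822655972973 -140630381249/822655972973; -315199370724/9049215702703 -261727291934/9049215702703; -1633798938771/9049215702703 1762014699979/9049215702703]
step 2: x' = x̄ + K·y = [-417694120007/822655972973, 800661775696/9049215702703, -1891587349415/9049215702703]
step 2: P' = (I − K·H)·P̄ = [657704286282/822655972973 -825371312538/822655972973 292610010656/822655972973; -825371312538/822655972973 15760954337530/9049215702703 -6261604071980/9049215702703; 292610010656/822655972973 -6261604071980/9049215702703 5221292539792/9049215702703]

step 0: x' = [132332/164729, -46750/164729, 30984/164729], P' = [145870/164729 -196494/164729 75880/164729; -196494/164729 353738/164729 -150412/164729; 75880/164729 -150412/164729 115360/164729]
step 1: x' = [2167842/4588981, -4646676/32122867, -19678230/32122867], P' = [3685672/4588981 -4626102/4588981 1644036/4588981; -4626102/4588981 393058870/224860069 -156344844/224860069; 1644036/4588981 -156344844/224860069 390407288/674580207]
step 2: x' = [-417694120007/822655972973, 800661775696/9049215702703, -1891587349415/9049215702703], P' = [657704286282/822655972973 -825371312538/822655972973 292610010656/822655972973; -825371312538/822655972973 15760954337530/9049215702703 -6261604071980/9049215702703; 292610010656/822655972973 -6261604071980/9049215702703 5221292539792/9049215702703]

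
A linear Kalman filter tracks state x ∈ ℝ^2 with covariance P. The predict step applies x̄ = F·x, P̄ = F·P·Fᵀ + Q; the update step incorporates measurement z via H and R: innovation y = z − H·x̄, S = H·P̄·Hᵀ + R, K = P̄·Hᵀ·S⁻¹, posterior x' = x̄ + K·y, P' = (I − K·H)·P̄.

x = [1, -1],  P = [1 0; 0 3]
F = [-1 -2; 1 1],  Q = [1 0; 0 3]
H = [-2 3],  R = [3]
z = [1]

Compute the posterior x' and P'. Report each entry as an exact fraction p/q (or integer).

x' = [59/206, 105/206]
P' = [483/206 273/206; 273/206 217/206]

x̄ = F·x = [1, 0]
P̄ = F·P·Fᵀ + Q = [14 -7; -7 7]
y = z − H·x̄ = [3]
S = H·P̄·Hᵀ + R = [206]
K = P̄·Hᵀ·S⁻¹ = [-49/206; 35/206]
x' = x̄ + K·y = [59/206, 105/206]
P' = (I − K·H)·P̄ = [483/206 273/206; 273/206 217/206]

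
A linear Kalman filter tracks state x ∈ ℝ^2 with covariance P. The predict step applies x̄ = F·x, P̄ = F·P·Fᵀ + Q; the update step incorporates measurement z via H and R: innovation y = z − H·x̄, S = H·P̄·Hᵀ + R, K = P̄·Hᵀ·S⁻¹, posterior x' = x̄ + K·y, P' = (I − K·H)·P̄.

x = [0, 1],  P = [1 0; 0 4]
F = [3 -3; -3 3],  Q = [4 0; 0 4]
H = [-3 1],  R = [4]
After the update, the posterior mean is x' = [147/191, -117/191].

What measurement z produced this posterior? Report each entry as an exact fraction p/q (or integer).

z = [-3]

x̄ = F·x = [-3, 3]
P̄ = F·P·Fᵀ + Q = [49 -45; -45 49]
S = H·P̄·Hᵀ + R = [764]
K = P̄·Hᵀ·S⁻¹ = [-48/191; 46/191]
x' − x̄ = [720/191, -690/191] = K·y
y = (KᵀK)⁻¹·Kᵀ·(x' − x̄) = [-15]
z = y + H·x̄ = [-15] + [12] = [-3]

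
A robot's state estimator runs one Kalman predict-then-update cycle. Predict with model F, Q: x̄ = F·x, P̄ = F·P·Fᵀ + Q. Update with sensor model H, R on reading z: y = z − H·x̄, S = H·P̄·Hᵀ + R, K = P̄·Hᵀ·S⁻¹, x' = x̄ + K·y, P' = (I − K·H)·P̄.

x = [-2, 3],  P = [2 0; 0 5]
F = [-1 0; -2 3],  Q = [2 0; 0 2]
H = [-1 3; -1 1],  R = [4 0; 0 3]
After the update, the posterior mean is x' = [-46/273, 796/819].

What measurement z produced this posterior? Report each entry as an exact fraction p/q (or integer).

z = [2, 3]

x̄ = F·x = [2, 13]
P̄ = F·P·Fᵀ + Q = [4 4; 4 55]
S = H·P̄·Hᵀ + R = [479 153; 153 54]
K = P̄·Hᵀ·S⁻¹ = [16/91 -136/273; 33/91 -68/819]
x' − x̄ = [-592/273, -9851/819] = K·y
y = (KᵀK)⁻¹·Kᵀ·(x' − x̄) = [-35, -8]
z = y + H·x̄ = [-35, -8] + [37, 11] = [2, 3]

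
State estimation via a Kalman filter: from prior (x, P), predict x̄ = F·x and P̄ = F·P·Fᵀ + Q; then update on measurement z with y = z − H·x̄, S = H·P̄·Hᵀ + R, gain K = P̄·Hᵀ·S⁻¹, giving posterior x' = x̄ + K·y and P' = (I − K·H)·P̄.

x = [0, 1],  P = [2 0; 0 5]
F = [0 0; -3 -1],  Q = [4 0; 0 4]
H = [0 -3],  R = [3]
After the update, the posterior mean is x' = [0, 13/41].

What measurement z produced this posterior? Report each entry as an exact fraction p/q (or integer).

x̄ = F·x = [0, -1]
P̄ = F·P·Fᵀ + Q = [4 0; 0 27]
S = H·P̄·Hᵀ + R = [246]
K = P̄·Hᵀ·S⁻¹ = [0; -27/82]
x' − x̄ = [0, 54/41] = K·y
y = (KᵀK)⁻¹·Kᵀ·(x' − x̄) = [-4]
z = y + H·x̄ = [-4] + [3] = [-1]

z = [-1]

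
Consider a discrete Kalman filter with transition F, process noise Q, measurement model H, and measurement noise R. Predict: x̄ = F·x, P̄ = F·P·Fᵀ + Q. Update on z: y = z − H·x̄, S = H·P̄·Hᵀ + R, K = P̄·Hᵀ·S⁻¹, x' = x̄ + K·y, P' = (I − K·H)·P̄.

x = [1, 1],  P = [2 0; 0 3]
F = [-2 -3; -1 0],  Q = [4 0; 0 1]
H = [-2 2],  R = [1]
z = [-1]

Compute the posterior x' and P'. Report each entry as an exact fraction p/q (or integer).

x̄ = F·x = [-5, -1]
P̄ = F·P·Fᵀ + Q = [39 4; 4 3]
y = z − H·x̄ = [-9]
S = H·P̄·Hᵀ + R = [137]
K = P̄·Hᵀ·S⁻¹ = [-70/137; -2/137]
x' = x̄ + K·y = [-55/137, -119/137]
P' = (I − K·H)·P̄ = [443/137 408/137; 408/137 407/137]

x' = [-55/137, -119/137]
P' = [443/137 408/137; 408/137 407/137]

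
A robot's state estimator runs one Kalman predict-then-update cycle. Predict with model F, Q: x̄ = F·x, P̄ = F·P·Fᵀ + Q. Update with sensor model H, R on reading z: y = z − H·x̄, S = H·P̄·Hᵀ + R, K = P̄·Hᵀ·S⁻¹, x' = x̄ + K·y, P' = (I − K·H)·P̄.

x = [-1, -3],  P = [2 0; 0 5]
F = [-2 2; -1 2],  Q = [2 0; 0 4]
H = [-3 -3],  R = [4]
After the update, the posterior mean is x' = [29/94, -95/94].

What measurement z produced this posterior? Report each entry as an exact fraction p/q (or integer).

z = [2]

x̄ = F·x = [-4, -5]
P̄ = F·P·Fᵀ + Q = [30 24; 24 26]
S = H·P̄·Hᵀ + R = [940]
K = P̄·Hᵀ·S⁻¹ = [-81/470; -15/94]
x' − x̄ = [405/94, 375/94] = K·y
y = (KᵀK)⁻¹·Kᵀ·(x' − x̄) = [-25]
z = y + H·x̄ = [-25] + [27] = [2]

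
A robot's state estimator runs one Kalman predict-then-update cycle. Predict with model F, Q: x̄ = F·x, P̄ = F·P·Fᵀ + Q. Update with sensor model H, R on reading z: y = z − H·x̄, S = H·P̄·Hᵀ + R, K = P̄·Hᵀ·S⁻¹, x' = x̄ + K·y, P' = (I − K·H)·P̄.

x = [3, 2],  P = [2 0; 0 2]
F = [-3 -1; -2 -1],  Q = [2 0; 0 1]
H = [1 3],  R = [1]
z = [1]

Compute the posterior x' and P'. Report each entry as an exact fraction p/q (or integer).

x̄ = F·x = [-11, -8]
P̄ = F·P·Fᵀ + Q = [22 14; 14 11]
y = z − H·x̄ = [36]
S = H·P̄·Hᵀ + R = [206]
K = P̄·Hᵀ·S⁻¹ = [32/103; 47/206]
x' = x̄ + K·y = [19/103, 22/103]
P' = (I − K·H)·P̄ = [218/103 -62/103; -62/103 57/206]

x' = [19/103, 22/103]
P' = [218/103 -62/103; -62/103 57/206]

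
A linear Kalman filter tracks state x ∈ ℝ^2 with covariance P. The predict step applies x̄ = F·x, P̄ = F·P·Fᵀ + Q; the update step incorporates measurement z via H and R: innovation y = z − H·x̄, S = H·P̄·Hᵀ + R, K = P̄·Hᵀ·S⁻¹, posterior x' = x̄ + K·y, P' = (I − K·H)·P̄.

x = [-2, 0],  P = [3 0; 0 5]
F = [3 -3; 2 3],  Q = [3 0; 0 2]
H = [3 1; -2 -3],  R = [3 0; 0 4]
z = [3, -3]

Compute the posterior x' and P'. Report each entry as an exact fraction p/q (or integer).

x' = [31539/36985, 14019/36985]
P' = [115476/184925 -111204/184925; -111204/184925 178116/184925]

x̄ = F·x = [-6, -4]
P̄ = F·P·Fᵀ + Q = [75 -27; -27 59]
y = z − H·x̄ = [25, -27]
S = H·P̄·Hᵀ + R = [575 -330; -330 511]
K = P̄·Hᵀ·S⁻¹ = [78408/184925 5133/36985; -51832/184925 -15597/36985]
x' = x̄ + K·y = [31539/36985, 14019/36985]
P' = (I − K·H)·P̄ = [115476/184925 -111204/184925; -111204/184925 178116/184925]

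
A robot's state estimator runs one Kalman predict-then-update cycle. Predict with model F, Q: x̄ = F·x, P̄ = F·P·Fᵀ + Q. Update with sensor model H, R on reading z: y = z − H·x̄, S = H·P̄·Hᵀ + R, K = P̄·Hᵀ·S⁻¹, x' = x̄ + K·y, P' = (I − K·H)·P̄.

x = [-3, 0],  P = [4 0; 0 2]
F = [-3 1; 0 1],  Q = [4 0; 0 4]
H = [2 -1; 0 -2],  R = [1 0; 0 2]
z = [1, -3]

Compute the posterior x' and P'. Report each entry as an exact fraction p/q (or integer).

x' = [901/721, 3028/2163]
P' = [262/721 166/721; 166/721 998/2163]

x̄ = F·x = [9, 0]
P̄ = F·P·Fᵀ + Q = [42 2; 2 6]
y = z − H·x̄ = [-17, -3]
S = H·P̄·Hᵀ + R = [167 4; 4 26]
K = P̄·Hᵀ·S⁻¹ = [358/721 -166/721; -2/2163 -998/2163]
x' = x̄ + K·y = [901/721, 3028/2163]
P' = (I − K·H)·P̄ = [262/721 166/721; 166/721 998/2163]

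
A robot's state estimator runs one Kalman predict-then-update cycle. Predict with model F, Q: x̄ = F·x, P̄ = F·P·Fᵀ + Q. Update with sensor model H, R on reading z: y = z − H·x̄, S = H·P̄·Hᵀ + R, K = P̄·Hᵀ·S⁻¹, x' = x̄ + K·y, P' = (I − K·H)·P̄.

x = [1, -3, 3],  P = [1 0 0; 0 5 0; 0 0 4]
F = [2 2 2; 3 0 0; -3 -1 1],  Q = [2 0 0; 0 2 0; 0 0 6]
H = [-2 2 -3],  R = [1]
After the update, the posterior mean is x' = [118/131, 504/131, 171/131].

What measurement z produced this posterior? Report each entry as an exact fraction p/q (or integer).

x̄ = F·x = [2, 3, 3]
P̄ = F·P·Fᵀ + Q = [42 6 -8; 6 11 -9; -8 -9 24]
S = H·P̄·Hᵀ + R = [393]
K = P̄·Hᵀ·S⁻¹ = [-16/131; 37/393; -74/393]
x' − x̄ = [-144/131, 111/131, -222/131] = K·y
y = (KᵀK)⁻¹·Kᵀ·(x' − x̄) = [9]
z = y + H·x̄ = [9] + [-7] = [2]

z = [2]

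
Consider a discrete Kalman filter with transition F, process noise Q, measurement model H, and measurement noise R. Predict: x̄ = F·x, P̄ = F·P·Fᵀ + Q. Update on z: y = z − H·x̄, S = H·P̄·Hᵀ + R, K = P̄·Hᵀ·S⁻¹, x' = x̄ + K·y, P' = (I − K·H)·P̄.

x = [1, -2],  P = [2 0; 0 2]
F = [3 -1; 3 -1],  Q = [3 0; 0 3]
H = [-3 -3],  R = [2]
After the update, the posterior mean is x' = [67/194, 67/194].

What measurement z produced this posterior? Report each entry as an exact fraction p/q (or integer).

z = [-2]

x̄ = F·x = [5, 5]
P̄ = F·P·Fᵀ + Q = [23 20; 20 23]
S = H·P̄·Hᵀ + R = [776]
K = P̄·Hᵀ·S⁻¹ = [-129/776; -129/776]
x' − x̄ = [-903/194, -903/194] = K·y
y = (KᵀK)⁻¹·Kᵀ·(x' − x̄) = [28]
z = y + H·x̄ = [28] + [-30] = [-2]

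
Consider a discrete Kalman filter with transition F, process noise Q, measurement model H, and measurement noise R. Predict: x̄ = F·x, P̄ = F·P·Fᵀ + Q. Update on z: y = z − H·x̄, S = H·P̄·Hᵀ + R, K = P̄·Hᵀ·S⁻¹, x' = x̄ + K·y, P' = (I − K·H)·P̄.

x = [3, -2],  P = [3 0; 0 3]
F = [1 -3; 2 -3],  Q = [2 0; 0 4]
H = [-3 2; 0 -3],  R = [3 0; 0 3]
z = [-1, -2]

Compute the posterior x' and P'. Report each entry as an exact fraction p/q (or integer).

x̄ = F·x = [9, 12]
P̄ = F·P·Fᵀ + Q = [32 33; 33 43]
y = z − H·x̄ = [2, 34]
S = H·P̄·Hᵀ + R = [67 39; 39 390]
K = P̄·Hᵀ·S⁻¹ = [-201/631 -1821/8203; -1/631 -2712/8203]
x' = x̄ + K·y = [6687/8203, 6202/8203]
P' = (I − K·H)·P̄ = [3827/8203 1821/8203; 1821/8203 2712/8203]

x' = [6687/8203, 6202/8203]
P' = [3827/8203 1821/8203; 1821/8203 2712/8203]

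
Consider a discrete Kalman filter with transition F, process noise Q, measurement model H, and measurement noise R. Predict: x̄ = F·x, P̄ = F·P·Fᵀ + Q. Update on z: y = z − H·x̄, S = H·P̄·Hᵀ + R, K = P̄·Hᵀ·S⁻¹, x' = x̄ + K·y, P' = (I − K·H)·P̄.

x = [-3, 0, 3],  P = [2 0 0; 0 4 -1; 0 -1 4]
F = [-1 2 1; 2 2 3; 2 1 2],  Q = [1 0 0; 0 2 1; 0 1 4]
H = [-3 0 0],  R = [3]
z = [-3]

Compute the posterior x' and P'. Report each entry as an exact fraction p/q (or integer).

x' = [63/58, -33/29, -105/58]
P' = [19/58 8/29 7/58; 8/29 1066/29 818/29; 7/58 818/29 1477/58]

x̄ = F·x = [6, 3, 0]
P̄ = F·P·Fᵀ + Q = [19 16 7; 16 50 34; 7 34 28]
y = z − H·x̄ = [15]
S = H·P̄·Hᵀ + R = [174]
K = P̄·Hᵀ·S⁻¹ = [-19/58; -8/29; -7/58]
x' = x̄ + K·y = [63/58, -33/29, -105/58]
P' = (I − K·H)·P̄ = [19/58 8/29 7/58; 8/29 1066/29 818/29; 7/58 818/29 1477/58]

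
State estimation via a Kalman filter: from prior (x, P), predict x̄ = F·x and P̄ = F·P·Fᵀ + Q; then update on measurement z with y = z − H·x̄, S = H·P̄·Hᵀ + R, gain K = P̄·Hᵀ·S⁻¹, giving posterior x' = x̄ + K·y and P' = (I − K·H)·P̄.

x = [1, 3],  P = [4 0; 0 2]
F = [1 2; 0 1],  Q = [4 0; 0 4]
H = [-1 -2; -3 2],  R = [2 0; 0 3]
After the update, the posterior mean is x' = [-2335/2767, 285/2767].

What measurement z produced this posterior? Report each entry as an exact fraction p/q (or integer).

x̄ = F·x = [7, 3]
P̄ = F·P·Fᵀ + Q = [16 4; 4 6]
S = H·P̄·Hᵀ + R = [58 40; 40 123]
K = P̄·Hᵀ·S⁻¹ = [-676/2767 -680/2767; -984/2767 320/2767]
x' − x̄ = [-21704/2767, -8016/2767] = K·y
y = (KᵀK)⁻¹·Kᵀ·(x' − x̄) = [14, 18]
z = y + H·x̄ = [14, 18] + [-13, -15] = [1, 3]

z = [1, 3]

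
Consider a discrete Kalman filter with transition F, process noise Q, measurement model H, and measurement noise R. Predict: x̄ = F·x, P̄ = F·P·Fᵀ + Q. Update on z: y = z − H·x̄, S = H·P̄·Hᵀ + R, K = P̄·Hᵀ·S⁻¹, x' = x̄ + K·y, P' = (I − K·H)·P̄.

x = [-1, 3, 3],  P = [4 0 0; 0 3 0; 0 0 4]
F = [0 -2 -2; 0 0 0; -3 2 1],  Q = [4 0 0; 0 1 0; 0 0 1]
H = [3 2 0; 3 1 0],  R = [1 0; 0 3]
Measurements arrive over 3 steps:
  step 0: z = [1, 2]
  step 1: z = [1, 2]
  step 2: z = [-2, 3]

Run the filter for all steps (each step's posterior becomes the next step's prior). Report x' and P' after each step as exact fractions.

step 0: x̄ = F·x = [-12, 0, 12]
step 0: P̄ = F·P·Fᵀ + Q = [32 0 -20; 0 1 0; -20 0 53]
step 0: y = z − H·x̄ = [37, 38]
step 0: S = H·P̄·Hᵀ + R = [293 290; 290 292]
step 0: K = P̄·Hᵀ·S⁻¹ = [12/91 18/91; 21/104 -41/208; -15/182 -45/364]
step 0: x' = x̄ + K·y = [36/91, -1/52, 387/91]
step 0: P' = (I − K·H)·P̄ = [32/91 -6/13 -20/91; -6/13 165/208 15/52; -20/91 15/52 3698/91]
step 1: x̄ = F·x = [-1541/182, 0, 551/182]
step 1: P̄ = F·P·Fᵀ + Q = [62619/364 0 -32857/364; 0 1 0; -32857/364 0 20379/364]
step 1: y = z − H·x̄ = [4805/182, 4987/182]
step 1: S = H·P̄·Hᵀ + R = [565391/364 564299/364; 564299/364 565027/364]
step 1: K = P̄·Hᵀ·S⁻¹ = [375714/2823679 563571/2823679; 565755/2823679 -563207/2823679; -197142/2823679 -295713/2823679]
step 1: x' = x̄ + K·y = [1453544/2823679, -495937/2823679, -4759016/2823679]
step 1: P' = (I − K·H)·P̄ = [1001904/2823679 -1314999/2823679 -525712/2823679; -1314999/2823679 2255376/2823679 689997/2823679; -525712/2823679 689997/2823679 24622374/2823679]
step 2: x̄ = F·x = [10509906/2823679, 0, -10111522/2823679]
step 2: P̄ = F·P·Fᵀ + Q = [124325692/2823679 0 -73450500/2823679; 0 1 0; -73450500/2823679 0 67178941/2823679]
step 2: y = z − H·x̄ = [-37177076/2823679, -23058681/2823679]
step 2: S = H·P̄·Hᵀ + R = [1133049623/2823679 1124578586/2823679; 1124578586/2823679 1130225944/2823679]
step 2: K = P̄·Hᵀ·S⁻¹ = [186488538/1409958751 279732807/1409958751; 567936651/2819917502 -1116107549/5639835004; -110175750/1409958751 -165263625/1409958751]
step 2: x' = x̄ + K·y = [508260969/1409958751, -5840777277/5639835004, -2248858843/1409958751]
step 2: P' = (I − K·H)·P̄ = [497302768/1409958751 -652709883/1409958751 -293802000/1409958751; -652709883/1409958751 4484195949/5639835004 385615125/1409958751; -293802000/1409958751 385615125/1409958751 12050256529/1409958751]

step 0: x' = [36/91, -1/52, 387/91], P' = [32/91 -6/13 -20/91; -6/13 165/208 15/52; -20/91 15/52 3698/91]
step 1: x' = [1453544/2823679, -495937/2823679, -4759016/2823679], P' = [1001904/2823679 -1314999/2823679 -525712/2823679; -1314999/2823679 2255376/2823679 689997/2823679; -525712/2823679 689997/2823679 24622374/2823679]
step 2: x' = [508260969/1409958751, -5840777277/5639835004, -2248858843/1409958751], P' = [497302768/1409958751 -652709883/1409958751 -293802000/1409958751; -652709883/1409958751 4484195949/5639835004 385615125/1409958751; -293802000/1409958751 385615125/1409958751 12050256529/1409958751]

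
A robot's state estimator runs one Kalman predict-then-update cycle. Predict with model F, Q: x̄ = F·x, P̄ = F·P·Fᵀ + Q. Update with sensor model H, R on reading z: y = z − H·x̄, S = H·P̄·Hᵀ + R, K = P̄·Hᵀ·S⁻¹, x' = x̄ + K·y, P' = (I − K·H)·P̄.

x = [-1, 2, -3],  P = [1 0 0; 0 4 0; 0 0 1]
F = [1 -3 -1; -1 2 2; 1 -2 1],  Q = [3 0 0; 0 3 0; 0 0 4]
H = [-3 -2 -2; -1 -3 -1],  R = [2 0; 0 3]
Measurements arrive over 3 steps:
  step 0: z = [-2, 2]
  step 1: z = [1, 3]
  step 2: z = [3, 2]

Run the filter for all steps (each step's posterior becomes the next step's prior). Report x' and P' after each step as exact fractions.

step 0: x' = [35605/15463, -2467/2209, -43665/30926], P' = [22832/15463 -378/2209 -26927/15463; -378/2209 1473/2209 -1287/2209; -26927/15463 -1287/2209 105493/30926]
step 1: x' = [190638918/329374493, -901032135/658748986, 7041336/47053499], P' = [492469132/329374493 -61353003/329374493 -82916836/47053499; -61353003/329374493 436635417/658748986 -25858095/47053499; -82916836/47053499 -25858095/47053499 160416490/47053499]
step 2: x' = [-1284659081871/3544299492593, -3571131967851/7088598985186, -1107802209289/3544299492593], P' = [5297861255338/3544299492593 -662634077127/3544299492593 -6239417162626/3544299492593; -662634077127/3544299492593 9400570183341/14177197970372 -3890912434071/7088598985186; -6239417162626/3544299492593 -3890912434071/7088598985186 12069766409875/3544299492593]

step 0: x̄ = F·x = [-4, -1, -8]
step 0: P̄ = F·P·Fᵀ + Q = [41 -27 24; -27 24 -15; 24 -15 22]
step 0: y = z − H·x̄ = [-32, -13]
step 0: S = H·P̄·Hᵀ + R = [399 14; 14 78]
step 0: K = P̄·Hᵀ·S⁻¹ = [-4675/15463 573/2209; 381/2209 -918/2209; -3347/15463 115/4418]
step 0: x' = x̄ + K·y = [35605/15463, -2467/2209, -43665/30926]
step 0: P' = (I − K·H)·P̄ = [22832/15463 -378/2209 -26927/15463; -378/2209 1473/2209 -1287/2209; -26927/15463 -1287/2209 105493/30926]
step 1: x̄ = F·x = [218489/30926, -113808/15463, 13803/4418]
step 1: P̄ = F·P·Fᵀ + Q = [460885/30926 -212130/15463 15483/4418; -212130/15463 367671/15463 3132/2209; 15483/4418 3132/2209 48983/4418]
step 1: y = z − H·x̄ = [60629/4418, -19640/2209]
step 1: S = H·P̄·Hᵀ + R = [726135/4418 193307/2209; 193307/2209 389208/2209]
step 1: K = P̄·Hᵀ·S⁻¹ = [-13847549/47053499 12952749/47053499; 7816923/47053499 -39294615/94106998; -10183141/47053499 24877/47053499]
step 1: x' = x̄ + K·y = [190638918/329374493, -901032135/658748986, 7041336/47053499]
step 1: P' = (I − K·H)·P̄ = [492469132/329374493 -61353003/329374493 -82916836/47053499; -61353003/329374493 436635417/658748986 -25858095/47053499; -82916836/47053499 -25858095/47053499 160416490/47053499]
step 2: x̄ = F·x = [2985795537/658748986, -11158341/3700837, 1140960405/329374493]
step 2: P̄ = F·P·Fᵀ + Q = [10022562299/658748986 -52226646/3700837 1167231633/329374493; -52226646/3700837 89489385/3700837 4677240/3700837; 1167231633/329374493 4677240/3700837 3614756336/329374493]
step 2: y = z − H·x̄ = [11525105793/658748986, 626660225/658748986]
step 2: S = H·P̄·Hᵀ + R = [107272884567/658748986 56174308643/658748986; 56174308643/658748986 116476477623/658748986]
step 2: K = P̄·Hᵀ·S⁻¹ = [-1044740643254/3544299492593 976486046223/3544299492593; 2357059147563/14177197970372 -5923116457791/14177197970372; -1530368897801/7088598985186 4012935905/7088598985186]
step 2: x' = x̄ + K·y = [-1284659081871/3544299492593, -3571131967851/7088598985186, -1107802209289/3544299492593]
step 2: P' = (I − K·H)·P̄ = [5297861255338/3544299492593 -662634077127/3544299492593 -6239417162626/3544299492593; -662634077127/3544299492593 9400570183341/14177197970372 -3890912434071/7088598985186; -6239417162626/3544299492593 -3890912434071/7088598985186 12069766409875/3544299492593]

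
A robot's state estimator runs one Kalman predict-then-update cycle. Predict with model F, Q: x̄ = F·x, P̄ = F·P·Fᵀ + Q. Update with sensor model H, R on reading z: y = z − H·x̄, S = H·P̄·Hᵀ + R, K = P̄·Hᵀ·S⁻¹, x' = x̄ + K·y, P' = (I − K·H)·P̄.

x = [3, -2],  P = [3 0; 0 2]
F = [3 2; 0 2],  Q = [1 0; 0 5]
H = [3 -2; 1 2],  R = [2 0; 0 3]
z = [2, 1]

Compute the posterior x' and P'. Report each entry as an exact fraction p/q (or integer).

x̄ = F·x = [5, -4]
P̄ = F·P·Fᵀ + Q = [36 8; 8 13]
y = z − H·x̄ = [-21, 4]
S = H·P̄·Hᵀ + R = [282 88; 88 123]
K = P̄·Hᵀ·S⁻¹ = [3370/13471 3284/13471; -1619/13471 4882/13471]
x' = x̄ + K·y = [9721/13471, -357/13471]
P' = (I − K·H)·P̄ = [4148/13471 2852/13471; 2852/13471 5897/13471]

x' = [9721/13471, -357/13471]
P' = [4148/13471 2852/13471; 2852/13471 5897/13471]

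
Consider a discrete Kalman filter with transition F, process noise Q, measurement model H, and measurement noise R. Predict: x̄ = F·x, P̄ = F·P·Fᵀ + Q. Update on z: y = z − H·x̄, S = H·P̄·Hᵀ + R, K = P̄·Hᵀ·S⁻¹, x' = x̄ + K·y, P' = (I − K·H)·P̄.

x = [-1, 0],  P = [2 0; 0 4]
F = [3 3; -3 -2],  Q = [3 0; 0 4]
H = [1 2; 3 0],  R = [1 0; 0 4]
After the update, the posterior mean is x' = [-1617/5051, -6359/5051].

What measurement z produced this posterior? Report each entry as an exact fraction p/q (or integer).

z = [-3, -1]

x̄ = F·x = [-3, 3]
P̄ = F·P·Fᵀ + Q = [57 -42; -42 38]
S = H·P̄·Hᵀ + R = [42 -81; -81 517]
K = P̄·Hᵀ·S⁻¹ = [-36/5051 1665/5051; 7372/15153 -846/5051]
x' − x̄ = [13536/5051, -21512/5051] = K·y
y = (KᵀK)⁻¹·Kᵀ·(x' − x̄) = [-6, 8]
z = y + H·x̄ = [-6, 8] + [3, -9] = [-3, -1]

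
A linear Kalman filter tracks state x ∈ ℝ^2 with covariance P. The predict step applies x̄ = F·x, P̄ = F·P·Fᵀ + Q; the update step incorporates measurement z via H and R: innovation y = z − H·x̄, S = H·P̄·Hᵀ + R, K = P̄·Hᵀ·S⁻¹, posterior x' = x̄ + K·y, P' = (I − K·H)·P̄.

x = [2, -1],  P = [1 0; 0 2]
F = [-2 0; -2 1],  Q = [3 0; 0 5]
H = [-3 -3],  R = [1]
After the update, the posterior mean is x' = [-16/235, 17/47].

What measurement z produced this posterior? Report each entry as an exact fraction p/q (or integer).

z = [-1]

x̄ = F·x = [-4, -5]
P̄ = F·P·Fᵀ + Q = [7 4; 4 11]
S = H·P̄·Hᵀ + R = [235]
K = P̄·Hᵀ·S⁻¹ = [-33/235; -9/47]
x' − x̄ = [924/235, 252/47] = K·y
y = (KᵀK)⁻¹·Kᵀ·(x' − x̄) = [-28]
z = y + H·x̄ = [-28] + [27] = [-1]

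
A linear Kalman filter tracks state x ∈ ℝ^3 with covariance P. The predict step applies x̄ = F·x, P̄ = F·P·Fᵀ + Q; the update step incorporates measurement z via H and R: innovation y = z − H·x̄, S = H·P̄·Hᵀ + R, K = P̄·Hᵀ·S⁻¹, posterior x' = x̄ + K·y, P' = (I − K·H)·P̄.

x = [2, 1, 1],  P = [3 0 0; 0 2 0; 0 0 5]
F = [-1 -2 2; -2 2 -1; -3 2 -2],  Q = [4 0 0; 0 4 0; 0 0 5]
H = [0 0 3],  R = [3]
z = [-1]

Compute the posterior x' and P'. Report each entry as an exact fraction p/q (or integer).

x' = [-685/181, 69/181, -66/181]
P' = [5252/181 -120/181 -19/181; -120/181 1361/181 36/181; -19/181 36/181 60/181]

x̄ = F·x = [-2, -3, -6]
P̄ = F·P·Fᵀ + Q = [35 -12 -19; -12 29 36; -19 36 60]
y = z − H·x̄ = [17]
S = H·P̄·Hᵀ + R = [543]
K = P̄·Hᵀ·S⁻¹ = [-19/181; 36/181; 60/181]
x' = x̄ + K·y = [-685/181, 69/181, -66/181]
P' = (I − K·H)·P̄ = [5252/181 -120/181 -19/181; -120/181 1361/181 36/181; -19/181 36/181 60/181]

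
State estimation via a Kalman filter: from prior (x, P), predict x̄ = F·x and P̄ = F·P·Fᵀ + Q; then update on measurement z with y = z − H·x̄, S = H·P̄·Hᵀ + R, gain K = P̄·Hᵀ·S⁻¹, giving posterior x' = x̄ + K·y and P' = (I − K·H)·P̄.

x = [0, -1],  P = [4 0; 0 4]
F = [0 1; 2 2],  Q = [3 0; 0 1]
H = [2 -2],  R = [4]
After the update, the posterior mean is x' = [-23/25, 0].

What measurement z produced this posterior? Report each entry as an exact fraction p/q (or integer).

z = [-2]

x̄ = F·x = [-1, -2]
P̄ = F·P·Fᵀ + Q = [7 8; 8 33]
S = H·P̄·Hᵀ + R = [100]
K = P̄·Hᵀ·S⁻¹ = [-1/50; -1/2]
x' − x̄ = [2/25, 2] = K·y
y = (KᵀK)⁻¹·Kᵀ·(x' − x̄) = [-4]
z = y + H·x̄ = [-4] + [2] = [-2]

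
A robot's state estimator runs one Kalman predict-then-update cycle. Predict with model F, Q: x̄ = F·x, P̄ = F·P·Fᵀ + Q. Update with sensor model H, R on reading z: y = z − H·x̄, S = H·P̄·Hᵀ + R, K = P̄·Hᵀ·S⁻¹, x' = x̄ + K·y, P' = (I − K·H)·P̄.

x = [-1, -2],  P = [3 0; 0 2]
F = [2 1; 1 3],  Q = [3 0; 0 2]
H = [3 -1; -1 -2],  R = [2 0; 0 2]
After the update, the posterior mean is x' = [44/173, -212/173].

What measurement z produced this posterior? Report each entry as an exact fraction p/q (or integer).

x̄ = F·x = [-4, -7]
P̄ = F·P·Fᵀ + Q = [17 12; 12 23]
S = H·P̄·Hᵀ + R = [106 -65; -65 159]
K = P̄·Hᵀ·S⁻¹ = [3536/12629 -1811/12629; -1703/12629 -5303/12629]
x' − x̄ = [736/173, 999/173] = K·y
y = (KᵀK)⁻¹·Kᵀ·(x' − x̄) = [7, -16]
z = y + H·x̄ = [7, -16] + [-5, 18] = [2, 2]

z = [2, 2]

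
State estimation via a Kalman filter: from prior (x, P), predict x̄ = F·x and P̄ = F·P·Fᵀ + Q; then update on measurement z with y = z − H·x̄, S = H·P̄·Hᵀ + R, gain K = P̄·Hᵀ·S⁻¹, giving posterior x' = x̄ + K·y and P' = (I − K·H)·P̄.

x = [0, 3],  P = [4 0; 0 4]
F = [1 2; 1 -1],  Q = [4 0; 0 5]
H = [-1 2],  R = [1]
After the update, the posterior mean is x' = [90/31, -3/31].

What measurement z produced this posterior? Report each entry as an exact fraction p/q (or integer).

z = [-3]

x̄ = F·x = [6, -3]
P̄ = F·P·Fᵀ + Q = [24 -4; -4 13]
S = H·P̄·Hᵀ + R = [93]
K = P̄·Hᵀ·S⁻¹ = [-32/93; 10/31]
x' − x̄ = [-96/31, 90/31] = K·y
y = (KᵀK)⁻¹·Kᵀ·(x' − x̄) = [9]
z = y + H·x̄ = [9] + [-12] = [-3]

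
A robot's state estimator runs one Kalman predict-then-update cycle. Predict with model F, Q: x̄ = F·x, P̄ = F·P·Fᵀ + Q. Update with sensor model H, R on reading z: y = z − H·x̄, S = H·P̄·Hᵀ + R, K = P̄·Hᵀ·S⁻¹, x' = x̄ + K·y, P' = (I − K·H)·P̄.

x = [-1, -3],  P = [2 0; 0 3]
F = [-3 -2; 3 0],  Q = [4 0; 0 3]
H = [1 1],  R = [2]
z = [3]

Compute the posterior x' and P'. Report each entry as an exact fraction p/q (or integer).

x' = [47/7, -24/7]
P' = [458/21 -142/7; -142/7 144/7]

x̄ = F·x = [9, -3]
P̄ = F·P·Fᵀ + Q = [34 -18; -18 21]
y = z − H·x̄ = [-3]
S = H·P̄·Hᵀ + R = [21]
K = P̄·Hᵀ·S⁻¹ = [16/21; 1/7]
x' = x̄ + K·y = [47/7, -24/7]
P' = (I − K·H)·P̄ = [458/21 -142/7; -142/7 144/7]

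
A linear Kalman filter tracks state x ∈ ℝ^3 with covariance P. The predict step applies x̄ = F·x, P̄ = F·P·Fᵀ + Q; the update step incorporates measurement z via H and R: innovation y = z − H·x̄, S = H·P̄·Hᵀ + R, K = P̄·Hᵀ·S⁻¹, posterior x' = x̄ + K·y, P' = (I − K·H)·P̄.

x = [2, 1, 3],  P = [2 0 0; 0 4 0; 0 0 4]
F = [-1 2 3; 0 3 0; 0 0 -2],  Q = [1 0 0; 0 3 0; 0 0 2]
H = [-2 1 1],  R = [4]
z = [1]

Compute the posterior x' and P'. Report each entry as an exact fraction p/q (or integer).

x̄ = F·x = [9, 3, -6]
P̄ = F·P·Fᵀ + Q = [55 24 -24; 24 39 0; -24 0 18]
y = z − H·x̄ = [22]
S = H·P̄·Hᵀ + R = [281]
K = P̄·Hᵀ·S⁻¹ = [-110/281; -9/281; 66/281]
x' = x̄ + K·y = [109/281, 645/281, -234/281]
P' = (I − K·H)·P̄ = [3355/281 5754/281 516/281; 5754/281 10878/281 594/281; 516/281 594/281 702/281]

x' = [109/281, 645/281, -234/281]
P' = [3355/281 5754/281 516/281; 5754/281 10878/281 594/281; 516/281 594/281 702/281]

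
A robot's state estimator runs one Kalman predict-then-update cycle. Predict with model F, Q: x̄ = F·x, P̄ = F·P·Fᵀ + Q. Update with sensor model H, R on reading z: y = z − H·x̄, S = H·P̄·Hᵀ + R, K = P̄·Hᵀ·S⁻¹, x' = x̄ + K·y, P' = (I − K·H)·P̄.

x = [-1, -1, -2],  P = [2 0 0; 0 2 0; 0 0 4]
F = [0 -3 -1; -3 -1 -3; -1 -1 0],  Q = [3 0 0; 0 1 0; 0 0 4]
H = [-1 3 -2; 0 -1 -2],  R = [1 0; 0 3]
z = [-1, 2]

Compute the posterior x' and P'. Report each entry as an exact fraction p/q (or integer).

x̄ = F·x = [5, 10, 2]
P̄ = F·P·Fᵀ + Q = [25 18 6; 18 57 8; 6 8 8]
y = z − H·x̄ = [-22, 16]
S = H·P̄·Hᵀ + R = [391 -141; -141 124]
K = P̄·Hᵀ·S⁻¹ = [-2122/28603 -9333/28603; 6695/28603 -9226/28603; -3136/28603 -9102/28603]
x' = x̄ + K·y = [40371/28603, -8876/28603, -19434/28603]
P' = (I − K·H)·P̄ = [471159/28603 124259/28603 -48130/28603; 124259/28603 39658/28603 -5990/28603; -48130/28603 -5990/28603 16648/28603]

x' = [40371/28603, -8876/28603, -19434/28603]
P' = [471159/28603 124259/28603 -48130/28603; 124259/28603 39658/28603 -5990/28603; -48130/28603 -5990/28603 16648/28603]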